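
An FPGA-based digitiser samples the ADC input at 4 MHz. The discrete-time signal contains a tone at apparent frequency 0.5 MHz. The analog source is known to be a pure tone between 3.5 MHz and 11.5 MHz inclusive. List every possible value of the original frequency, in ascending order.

Frequencies that alias to 0.5 MHz are k·fs ± 0.5 MHz for integer k ≥ 0.
k=0: 0.5 MHz.
k=1: 3.5 MHz, 4.5 MHz.
k=2: 7.5 MHz, 8.5 MHz.
k=3: 11.5 MHz, 12.5 MHz.
k=4: 15.5 MHz, 16.5 MHz.
Within [3.5 MHz, 11.5 MHz]: 3.5 MHz, 4.5 MHz, 7.5 MHz, 8.5 MHz, 11.5 MHz.

3.5 MHz, 4.5 MHz, 7.5 MHz, 8.5 MHz, 11.5 MHz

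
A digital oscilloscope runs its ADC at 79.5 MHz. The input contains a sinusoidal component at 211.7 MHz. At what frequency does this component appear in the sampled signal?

26.8 MHz

211.7 MHz mod fs = 52.7 MHz.
52.7 MHz > fs/2 = 39.75 MHz, folds to fs − 52.7 MHz = 26.8 MHz.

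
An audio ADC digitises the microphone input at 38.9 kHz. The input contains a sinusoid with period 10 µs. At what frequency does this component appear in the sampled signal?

T = 10 µs → f = 1/T = 100 kHz.
100 kHz mod fs = 22.2 kHz.
22.2 kHz > fs/2 = 19.45 kHz, folds to fs − 22.2 kHz = 16.7 kHz.

16.7 kHz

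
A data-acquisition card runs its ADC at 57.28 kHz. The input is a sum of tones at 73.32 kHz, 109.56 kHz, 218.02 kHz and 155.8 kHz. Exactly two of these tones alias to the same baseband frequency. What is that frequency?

fs/2 = 28.64 kHz.
73.32 kHz mod fs = 16.04 kHz.
16.04 kHz ≤ fs/2 = 28.64 kHz, appears at 16.04 kHz.
109.56 kHz mod fs = 52.28 kHz.
52.28 kHz > fs/2 = 28.64 kHz, folds to fs − 52.28 kHz = 5 kHz.
218.02 kHz mod fs = 46.18 kHz.
46.18 kHz > fs/2 = 28.64 kHz, folds to fs − 46.18 kHz = 11.1 kHz.
155.8 kHz mod fs = 41.24 kHz.
41.24 kHz > fs/2 = 28.64 kHz, folds to fs − 41.24 kHz = 16.04 kHz.
73.32 kHz and 155.8 kHz both map to 16.04 kHz.

16.04 kHz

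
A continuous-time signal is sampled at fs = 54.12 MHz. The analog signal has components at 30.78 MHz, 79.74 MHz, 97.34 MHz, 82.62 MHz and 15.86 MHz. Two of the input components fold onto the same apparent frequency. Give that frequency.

fs/2 = 27.06 MHz.
30.78 MHz > fs/2 = 27.06 MHz, folds to fs − 30.78 MHz = 23.34 MHz.
79.74 MHz mod fs = 25.62 MHz.
25.62 MHz ≤ fs/2 = 27.06 MHz, appears at 25.62 MHz.
97.34 MHz mod fs = 43.22 MHz.
43.22 MHz > fs/2 = 27.06 MHz, folds to fs − 43.22 MHz = 10.9 MHz.
82.62 MHz mod fs = 28.5 MHz.
28.5 MHz > fs/2 = 27.06 MHz, folds to fs − 28.5 MHz = 25.62 MHz.
15.86 MHz ≤ fs/2 = 27.06 MHz, passes unchanged.
79.74 MHz and 82.62 MHz both map to 25.62 MHz.

25.62 MHz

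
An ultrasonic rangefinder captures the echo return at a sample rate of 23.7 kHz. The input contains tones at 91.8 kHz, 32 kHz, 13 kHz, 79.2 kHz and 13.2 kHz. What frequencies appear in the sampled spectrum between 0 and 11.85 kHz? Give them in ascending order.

fs/2 = 11.85 kHz.
91.8 kHz mod fs = 20.7 kHz.
20.7 kHz > fs/2 = 11.85 kHz, folds to fs − 20.7 kHz = 3 kHz.
32 kHz mod fs = 8.3 kHz.
8.3 kHz ≤ fs/2 = 11.85 kHz, appears at 8.3 kHz.
13 kHz > fs/2 = 11.85 kHz, folds to fs − 13 kHz = 10.7 kHz.
79.2 kHz mod fs = 8.1 kHz.
8.1 kHz ≤ fs/2 = 11.85 kHz, appears at 8.1 kHz.
13.2 kHz > fs/2 = 11.85 kHz, folds to fs − 13.2 kHz = 10.5 kHz.
Distinct values: {3 kHz, 8.1 kHz, 8.3 kHz, 10.5 kHz, 10.7 kHz}.

3 kHz, 8.1 kHz, 8.3 kHz, 10.5 kHz, 10.7 kHz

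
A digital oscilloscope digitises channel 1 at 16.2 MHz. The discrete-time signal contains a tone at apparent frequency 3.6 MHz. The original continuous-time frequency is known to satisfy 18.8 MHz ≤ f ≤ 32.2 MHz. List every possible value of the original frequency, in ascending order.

Frequencies that alias to 3.6 MHz are k·fs ± 3.6 MHz for integer k ≥ 0.
k=0: 3.6 MHz.
k=1: 12.6 MHz, 19.8 MHz.
k=2: 28.8 MHz, 36 MHz.
k=3: 45 MHz, 52.2 MHz.
Within [18.8 MHz, 32.2 MHz]: 19.8 MHz, 28.8 MHz.

19.8 MHz, 28.8 MHz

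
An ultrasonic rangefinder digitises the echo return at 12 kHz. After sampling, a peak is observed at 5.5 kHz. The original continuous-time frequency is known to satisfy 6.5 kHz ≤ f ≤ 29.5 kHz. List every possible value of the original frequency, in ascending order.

Frequencies that alias to 5.5 kHz are k·fs ± 5.5 kHz for integer k ≥ 0.
k=0: 5.5 kHz.
k=1: 6.5 kHz, 17.5 kHz.
k=2: 18.5 kHz, 29.5 kHz.
k=3: 30.5 kHz, 41.5 kHz.
Within [6.5 kHz, 29.5 kHz]: 6.5 kHz, 17.5 kHz, 18.5 kHz, 29.5 kHz.

6.5 kHz, 17.5 kHz, 18.5 kHz, 29.5 kHz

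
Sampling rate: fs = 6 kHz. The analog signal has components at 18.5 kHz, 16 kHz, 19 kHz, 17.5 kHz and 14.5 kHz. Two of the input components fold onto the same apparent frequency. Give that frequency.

0.5 kHz

fs/2 = 3 kHz.
18.5 kHz mod fs = 0.5 kHz.
0.5 kHz ≤ fs/2 = 3 kHz, appears at 0.5 kHz.
16 kHz mod fs = 4 kHz.
4 kHz > fs/2 = 3 kHz, folds to fs − 4 kHz = 2 kHz.
19 kHz mod fs = 1 kHz.
1 kHz ≤ fs/2 = 3 kHz, appears at 1 kHz.
17.5 kHz mod fs = 5.5 kHz.
5.5 kHz > fs/2 = 3 kHz, folds to fs − 5.5 kHz = 0.5 kHz.
14.5 kHz mod fs = 2.5 kHz.
2.5 kHz ≤ fs/2 = 3 kHz, appears at 2.5 kHz.
17.5 kHz and 18.5 kHz both map to 0.5 kHz.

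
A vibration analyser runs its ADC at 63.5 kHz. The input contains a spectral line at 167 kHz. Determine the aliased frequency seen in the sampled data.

23.5 kHz

167 kHz mod fs = 40 kHz.
40 kHz > fs/2 = 31.75 kHz, folds to fs − 40 kHz = 23.5 kHz.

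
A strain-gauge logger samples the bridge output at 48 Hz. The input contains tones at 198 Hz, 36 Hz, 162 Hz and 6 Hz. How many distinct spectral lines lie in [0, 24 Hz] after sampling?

fs/2 = 24 Hz.
198 Hz mod fs = 6 Hz.
6 Hz ≤ fs/2 = 24 Hz, appears at 6 Hz.
36 Hz > fs/2 = 24 Hz, folds to fs − 36 Hz = 12 Hz.
162 Hz mod fs = 18 Hz.
18 Hz ≤ fs/2 = 24 Hz, appears at 18 Hz.
6 Hz ≤ fs/2 = 24 Hz, passes unchanged.
Distinct values: {6 Hz, 12 Hz, 18 Hz} → 3.

3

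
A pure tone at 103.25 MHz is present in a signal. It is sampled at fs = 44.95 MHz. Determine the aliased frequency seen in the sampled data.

13.35 MHz

103.25 MHz mod fs = 13.35 MHz.
13.35 MHz ≤ fs/2 = 22.475 MHz, appears at 13.35 MHz.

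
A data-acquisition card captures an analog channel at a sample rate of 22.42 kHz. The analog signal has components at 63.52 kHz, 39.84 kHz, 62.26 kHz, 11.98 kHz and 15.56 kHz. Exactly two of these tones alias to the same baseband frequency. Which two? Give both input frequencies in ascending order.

39.84 kHz, 62.26 kHz

fs/2 = 11.21 kHz.
63.52 kHz mod fs = 18.68 kHz.
18.68 kHz > fs/2 = 11.21 kHz, folds to fs − 18.68 kHz = 3.74 kHz.
39.84 kHz mod fs = 17.42 kHz.
17.42 kHz > fs/2 = 11.21 kHz, folds to fs − 17.42 kHz = 5 kHz.
62.26 kHz mod fs = 17.42 kHz.
17.42 kHz > fs/2 = 11.21 kHz, folds to fs − 17.42 kHz = 5 kHz.
11.98 kHz > fs/2 = 11.21 kHz, folds to fs − 11.98 kHz = 10.44 kHz.
15.56 kHz > fs/2 = 11.21 kHz, folds to fs − 15.56 kHz = 6.86 kHz.
39.84 kHz and 62.26 kHz both map to 5 kHz.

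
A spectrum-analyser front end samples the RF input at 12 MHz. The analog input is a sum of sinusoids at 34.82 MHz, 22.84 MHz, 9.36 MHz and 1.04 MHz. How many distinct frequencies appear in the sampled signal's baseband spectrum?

4

fs/2 = 6 MHz.
34.82 MHz mod fs = 10.82 MHz.
10.82 MHz > fs/2 = 6 MHz, folds to fs − 10.82 MHz = 1.18 MHz.
22.84 MHz mod fs = 10.84 MHz.
10.84 MHz > fs/2 = 6 MHz, folds to fs − 10.84 MHz = 1.16 MHz.
9.36 MHz > fs/2 = 6 MHz, folds to fs − 9.36 MHz = 2.64 MHz.
1.04 MHz ≤ fs/2 = 6 MHz, passes unchanged.
Distinct values: {1.04 MHz, 1.16 MHz, 1.18 MHz, 2.64 MHz} → 4.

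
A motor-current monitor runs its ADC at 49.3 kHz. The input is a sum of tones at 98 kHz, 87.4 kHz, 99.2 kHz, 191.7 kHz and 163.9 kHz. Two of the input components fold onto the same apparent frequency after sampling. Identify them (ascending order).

98 kHz, 99.2 kHz

fs/2 = 24.65 kHz.
98 kHz mod fs = 48.7 kHz.
48.7 kHz > fs/2 = 24.65 kHz, folds to fs − 48.7 kHz = 0.6 kHz.
87.4 kHz mod fs = 38.1 kHz.
38.1 kHz > fs/2 = 24.65 kHz, folds to fs − 38.1 kHz = 11.2 kHz.
99.2 kHz mod fs = 0.6 kHz.
0.6 kHz ≤ fs/2 = 24.65 kHz, appears at 0.6 kHz.
191.7 kHz mod fs = 43.8 kHz.
43.8 kHz > fs/2 = 24.65 kHz, folds to fs − 43.8 kHz = 5.5 kHz.
163.9 kHz mod fs = 16 kHz.
16 kHz ≤ fs/2 = 24.65 kHz, appears at 16 kHz.
98 kHz and 99.2 kHz both map to 0.6 kHz.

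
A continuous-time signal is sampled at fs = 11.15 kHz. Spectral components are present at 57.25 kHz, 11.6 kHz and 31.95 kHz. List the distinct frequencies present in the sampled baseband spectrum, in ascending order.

fs/2 = 5.575 kHz.
57.25 kHz mod fs = 1.5 kHz.
1.5 kHz ≤ fs/2 = 5.575 kHz, appears at 1.5 kHz.
11.6 kHz mod fs = 0.45 kHz.
0.45 kHz ≤ fs/2 = 5.575 kHz, appears at 0.45 kHz.
31.95 kHz mod fs = 9.65 kHz.
9.65 kHz > fs/2 = 5.575 kHz, folds to fs − 9.65 kHz = 1.5 kHz.
Distinct values: {0.45 kHz, 1.5 kHz}.

0.45 kHz, 1.5 kHz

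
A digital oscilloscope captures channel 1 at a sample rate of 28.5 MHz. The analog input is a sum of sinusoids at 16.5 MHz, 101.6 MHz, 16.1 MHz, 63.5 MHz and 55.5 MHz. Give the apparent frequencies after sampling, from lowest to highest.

1.5 MHz, 6.5 MHz, 12 MHz, 12.4 MHz

fs/2 = 14.25 MHz.
16.5 MHz > fs/2 = 14.25 MHz, folds to fs − 16.5 MHz = 12 MHz.
101.6 MHz mod fs = 16.1 MHz.
16.1 MHz > fs/2 = 14.25 MHz, folds to fs − 16.1 MHz = 12.4 MHz.
16.1 MHz > fs/2 = 14.25 MHz, folds to fs − 16.1 MHz = 12.4 MHz.
63.5 MHz mod fs = 6.5 MHz.
6.5 MHz ≤ fs/2 = 14.25 MHz, appears at 6.5 MHz.
55.5 MHz mod fs = 27 MHz.
27 MHz > fs/2 = 14.25 MHz, folds to fs − 27 MHz = 1.5 MHz.
Distinct values: {1.5 MHz, 6.5 MHz, 12 MHz, 12.4 MHz}.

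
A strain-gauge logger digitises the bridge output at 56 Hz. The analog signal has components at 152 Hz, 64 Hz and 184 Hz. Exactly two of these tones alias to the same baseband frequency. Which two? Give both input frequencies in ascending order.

fs/2 = 28 Hz.
152 Hz mod fs = 40 Hz.
40 Hz > fs/2 = 28 Hz, folds to fs − 40 Hz = 16 Hz.
64 Hz mod fs = 8 Hz.
8 Hz ≤ fs/2 = 28 Hz, appears at 8 Hz.
184 Hz mod fs = 16 Hz.
16 Hz ≤ fs/2 = 28 Hz, appears at 16 Hz.
152 Hz and 184 Hz both map to 16 Hz.

152 Hz, 184 Hz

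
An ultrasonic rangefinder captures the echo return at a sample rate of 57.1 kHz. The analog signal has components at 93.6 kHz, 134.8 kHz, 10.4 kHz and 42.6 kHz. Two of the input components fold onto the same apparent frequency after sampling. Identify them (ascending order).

fs/2 = 28.55 kHz.
93.6 kHz mod fs = 36.5 kHz.
36.5 kHz > fs/2 = 28.55 kHz, folds to fs − 36.5 kHz = 20.6 kHz.
134.8 kHz mod fs = 20.6 kHz.
20.6 kHz ≤ fs/2 = 28.55 kHz, appears at 20.6 kHz.
10.4 kHz ≤ fs/2 = 28.55 kHz, passes unchanged.
42.6 kHz > fs/2 = 28.55 kHz, folds to fs − 42.6 kHz = 14.5 kHz.
93.6 kHz and 134.8 kHz both map to 20.6 kHz.

93.6 kHz, 134.8 kHz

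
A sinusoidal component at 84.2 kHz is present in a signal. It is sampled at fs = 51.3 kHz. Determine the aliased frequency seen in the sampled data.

18.4 kHz

84.2 kHz mod fs = 32.9 kHz.
32.9 kHz > fs/2 = 25.65 kHz, folds to fs − 32.9 kHz = 18.4 kHz.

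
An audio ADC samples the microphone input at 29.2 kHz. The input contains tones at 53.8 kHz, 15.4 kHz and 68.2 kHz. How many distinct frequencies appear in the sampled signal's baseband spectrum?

3

fs/2 = 14.6 kHz.
53.8 kHz mod fs = 24.6 kHz.
24.6 kHz > fs/2 = 14.6 kHz, folds to fs − 24.6 kHz = 4.6 kHz.
15.4 kHz > fs/2 = 14.6 kHz, folds to fs − 15.4 kHz = 13.8 kHz.
68.2 kHz mod fs = 9.8 kHz.
9.8 kHz ≤ fs/2 = 14.6 kHz, appears at 9.8 kHz.
Distinct values: {4.6 kHz, 9.8 kHz, 13.8 kHz} → 3.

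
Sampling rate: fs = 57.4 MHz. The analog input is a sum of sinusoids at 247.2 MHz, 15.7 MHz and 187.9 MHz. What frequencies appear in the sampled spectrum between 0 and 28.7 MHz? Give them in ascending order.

15.7 MHz, 17.6 MHz

fs/2 = 28.7 MHz.
247.2 MHz mod fs = 17.6 MHz.
17.6 MHz ≤ fs/2 = 28.7 MHz, appears at 17.6 MHz.
15.7 MHz ≤ fs/2 = 28.7 MHz, passes unchanged.
187.9 MHz mod fs = 15.7 MHz.
15.7 MHz ≤ fs/2 = 28.7 MHz, appears at 15.7 MHz.
Distinct values: {15.7 MHz, 17.6 MHz}.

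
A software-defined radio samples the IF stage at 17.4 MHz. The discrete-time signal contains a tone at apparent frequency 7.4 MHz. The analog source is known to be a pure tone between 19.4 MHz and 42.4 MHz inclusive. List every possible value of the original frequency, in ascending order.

24.8 MHz, 27.4 MHz, 42.2 MHz

Frequencies that alias to 7.4 MHz are k·fs ± 7.4 MHz for integer k ≥ 0.
k=0: 7.4 MHz.
k=1: 10 MHz, 24.8 MHz.
k=2: 27.4 MHz, 42.2 MHz.
k=3: 44.8 MHz, 59.6 MHz.
Within [19.4 MHz, 42.4 MHz]: 24.8 MHz, 27.4 MHz, 42.2 MHz.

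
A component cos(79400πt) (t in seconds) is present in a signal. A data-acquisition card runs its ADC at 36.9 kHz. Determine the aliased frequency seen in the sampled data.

ω = 79400π rad/s → f = ω/(2π) = 39700 Hz = 39.7 kHz.
39.7 kHz mod fs = 2.8 kHz.
2.8 kHz ≤ fs/2 = 18.45 kHz, appears at 2.8 kHz.

2.8 kHz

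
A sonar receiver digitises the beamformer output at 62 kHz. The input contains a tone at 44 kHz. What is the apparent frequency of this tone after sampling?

44 kHz > fs/2 = 31 kHz, folds to fs − 44 kHz = 18 kHz.

18 kHz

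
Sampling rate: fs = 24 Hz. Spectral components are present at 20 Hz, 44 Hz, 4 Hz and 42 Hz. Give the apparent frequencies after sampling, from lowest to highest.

fs/2 = 12 Hz.
20 Hz > fs/2 = 12 Hz, folds to fs − 20 Hz = 4 Hz.
44 Hz mod fs = 20 Hz.
20 Hz > fs/2 = 12 Hz, folds to fs − 20 Hz = 4 Hz.
4 Hz ≤ fs/2 = 12 Hz, passes unchanged.
42 Hz mod fs = 18 Hz.
18 Hz > fs/2 = 12 Hz, folds to fs − 18 Hz = 6 Hz.
Distinct values: {4 Hz, 6 Hz}.

4 Hz, 6 Hz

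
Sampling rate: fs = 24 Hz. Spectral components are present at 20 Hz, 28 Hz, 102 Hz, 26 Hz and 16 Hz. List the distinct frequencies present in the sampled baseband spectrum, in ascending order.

2 Hz, 4 Hz, 6 Hz, 8 Hz

fs/2 = 12 Hz.
20 Hz > fs/2 = 12 Hz, folds to fs − 20 Hz = 4 Hz.
28 Hz mod fs = 4 Hz.
4 Hz ≤ fs/2 = 12 Hz, appears at 4 Hz.
102 Hz mod fs = 6 Hz.
6 Hz ≤ fs/2 = 12 Hz, appears at 6 Hz.
26 Hz mod fs = 2 Hz.
2 Hz ≤ fs/2 = 12 Hz, appears at 2 Hz.
16 Hz > fs/2 = 12 Hz, folds to fs − 16 Hz = 8 Hz.
Distinct values: {2 Hz, 4 Hz, 6 Hz, 8 Hz}.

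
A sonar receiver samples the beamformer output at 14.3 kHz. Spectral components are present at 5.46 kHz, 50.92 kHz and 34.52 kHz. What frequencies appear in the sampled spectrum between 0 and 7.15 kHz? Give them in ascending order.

5.46 kHz, 5.92 kHz, 6.28 kHz

fs/2 = 7.15 kHz.
5.46 kHz ≤ fs/2 = 7.15 kHz, passes unchanged.
50.92 kHz mod fs = 8.02 kHz.
8.02 kHz > fs/2 = 7.15 kHz, folds to fs − 8.02 kHz = 6.28 kHz.
34.52 kHz mod fs = 5.92 kHz.
5.92 kHz ≤ fs/2 = 7.15 kHz, appears at 5.92 kHz.
Distinct values: {5.46 kHz, 5.92 kHz, 6.28 kHz}.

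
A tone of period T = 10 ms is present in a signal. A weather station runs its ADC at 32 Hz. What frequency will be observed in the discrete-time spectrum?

4 Hz

T = 10 ms → f = 1/T = 100 Hz.
100 Hz mod fs = 4 Hz.
4 Hz ≤ fs/2 = 16 Hz, appears at 4 Hz.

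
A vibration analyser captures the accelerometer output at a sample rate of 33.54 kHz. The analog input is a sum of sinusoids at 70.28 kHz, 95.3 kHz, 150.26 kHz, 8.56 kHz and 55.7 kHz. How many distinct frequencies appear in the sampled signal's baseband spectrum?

5

fs/2 = 16.77 kHz.
70.28 kHz mod fs = 3.2 kHz.
3.2 kHz ≤ fs/2 = 16.77 kHz, appears at 3.2 kHz.
95.3 kHz mod fs = 28.22 kHz.
28.22 kHz > fs/2 = 16.77 kHz, folds to fs − 28.22 kHz = 5.32 kHz.
150.26 kHz mod fs = 16.1 kHz.
16.1 kHz ≤ fs/2 = 16.77 kHz, appears at 16.1 kHz.
8.56 kHz ≤ fs/2 = 16.77 kHz, passes unchanged.
55.7 kHz mod fs = 22.16 kHz.
22.16 kHz > fs/2 = 16.77 kHz, folds to fs − 22.16 kHz = 11.38 kHz.
Distinct values: {3.2 kHz, 5.32 kHz, 8.56 kHz, 11.38 kHz, 16.1 kHz} → 5.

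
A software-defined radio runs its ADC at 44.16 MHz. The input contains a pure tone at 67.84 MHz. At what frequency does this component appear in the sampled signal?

20.48 MHz

67.84 MHz mod fs = 23.68 MHz.
23.68 MHz > fs/2 = 22.08 MHz, folds to fs − 23.68 MHz = 20.48 MHz.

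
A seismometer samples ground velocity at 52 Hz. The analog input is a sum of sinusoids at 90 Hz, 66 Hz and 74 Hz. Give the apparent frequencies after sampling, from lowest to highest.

fs/2 = 26 Hz.
90 Hz mod fs = 38 Hz.
38 Hz > fs/2 = 26 Hz, folds to fs − 38 Hz = 14 Hz.
66 Hz mod fs = 14 Hz.
14 Hz ≤ fs/2 = 26 Hz, appears at 14 Hz.
74 Hz mod fs = 22 Hz.
22 Hz ≤ fs/2 = 26 Hz, appears at 22 Hz.
Distinct values: {14 Hz, 22 Hz}.

14 Hz, 22 Hz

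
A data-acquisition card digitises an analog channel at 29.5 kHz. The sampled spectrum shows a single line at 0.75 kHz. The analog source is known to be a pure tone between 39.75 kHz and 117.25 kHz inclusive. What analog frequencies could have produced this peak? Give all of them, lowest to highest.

58.25 kHz, 59.75 kHz, 87.75 kHz, 89.25 kHz, 117.25 kHz

Frequencies that alias to 0.75 kHz are k·fs ± 0.75 kHz for integer k ≥ 0.
k=0: 0.75 kHz.
k=1: 28.75 kHz, 30.25 kHz.
k=2: 58.25 kHz, 59.75 kHz.
k=3: 87.75 kHz, 89.25 kHz.
k=4: 117.25 kHz, 118.75 kHz.
k=5: 146.75 kHz, 148.25 kHz.
Within [39.75 kHz, 117.25 kHz]: 58.25 kHz, 59.75 kHz, 87.75 kHz, 89.25 kHz, 117.25 kHz.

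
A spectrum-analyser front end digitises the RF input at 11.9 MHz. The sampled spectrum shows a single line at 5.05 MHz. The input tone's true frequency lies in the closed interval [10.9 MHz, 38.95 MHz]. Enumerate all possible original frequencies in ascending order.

16.95 MHz, 18.75 MHz, 28.85 MHz, 30.65 MHz

Frequencies that alias to 5.05 MHz are k·fs ± 5.05 MHz for integer k ≥ 0.
k=0: 5.05 MHz.
k=1: 6.85 MHz, 16.95 MHz.
k=2: 18.75 MHz, 28.85 MHz.
k=3: 30.65 MHz, 40.75 MHz.
k=4: 42.55 MHz, 52.65 MHz.
Within [10.9 MHz, 38.95 MHz]: 16.95 MHz, 18.75 MHz, 28.85 MHz, 30.65 MHz.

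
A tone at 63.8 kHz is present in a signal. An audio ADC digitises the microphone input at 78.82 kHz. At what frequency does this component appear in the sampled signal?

15.02 kHz

63.8 kHz > fs/2 = 39.41 kHz, folds to fs − 63.8 kHz = 15.02 kHz.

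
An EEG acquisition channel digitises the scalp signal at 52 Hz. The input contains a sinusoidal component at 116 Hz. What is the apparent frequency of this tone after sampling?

12 Hz

116 Hz mod fs = 12 Hz.
12 Hz ≤ fs/2 = 26 Hz, appears at 12 Hz.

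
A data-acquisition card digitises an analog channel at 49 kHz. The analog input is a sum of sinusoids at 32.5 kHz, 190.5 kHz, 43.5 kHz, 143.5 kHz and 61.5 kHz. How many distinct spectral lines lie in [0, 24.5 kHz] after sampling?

fs/2 = 24.5 kHz.
32.5 kHz > fs/2 = 24.5 kHz, folds to fs − 32.5 kHz = 16.5 kHz.
190.5 kHz mod fs = 43.5 kHz.
43.5 kHz > fs/2 = 24.5 kHz, folds to fs − 43.5 kHz = 5.5 kHz.
43.5 kHz > fs/2 = 24.5 kHz, folds to fs − 43.5 kHz = 5.5 kHz.
143.5 kHz mod fs = 45.5 kHz.
45.5 kHz > fs/2 = 24.5 kHz, folds to fs − 45.5 kHz = 3.5 kHz.
61.5 kHz mod fs = 12.5 kHz.
12.5 kHz ≤ fs/2 = 24.5 kHz, appears at 12.5 kHz.
Distinct values: {3.5 kHz, 5.5 kHz, 12.5 kHz, 16.5 kHz} → 4.

4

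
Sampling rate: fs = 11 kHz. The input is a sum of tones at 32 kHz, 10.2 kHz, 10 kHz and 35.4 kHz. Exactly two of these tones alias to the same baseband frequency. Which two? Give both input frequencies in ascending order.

10 kHz, 32 kHz

fs/2 = 5.5 kHz.
32 kHz mod fs = 10 kHz.
10 kHz > fs/2 = 5.5 kHz, folds to fs − 10 kHz = 1 kHz.
10.2 kHz > fs/2 = 5.5 kHz, folds to fs − 10.2 kHz = 0.8 kHz.
10 kHz > fs/2 = 5.5 kHz, folds to fs − 10 kHz = 1 kHz.
35.4 kHz mod fs = 2.4 kHz.
2.4 kHz ≤ fs/2 = 5.5 kHz, appears at 2.4 kHz.
10 kHz and 32 kHz both map to 1 kHz.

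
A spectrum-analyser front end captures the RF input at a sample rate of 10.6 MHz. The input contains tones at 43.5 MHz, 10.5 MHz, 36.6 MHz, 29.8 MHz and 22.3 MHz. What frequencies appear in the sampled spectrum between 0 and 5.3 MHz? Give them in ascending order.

0.1 MHz, 1.1 MHz, 2 MHz, 4.8 MHz

fs/2 = 5.3 MHz.
43.5 MHz mod fs = 1.1 MHz.
1.1 MHz ≤ fs/2 = 5.3 MHz, appears at 1.1 MHz.
10.5 MHz > fs/2 = 5.3 MHz, folds to fs − 10.5 MHz = 0.1 MHz.
36.6 MHz mod fs = 4.8 MHz.
4.8 MHz ≤ fs/2 = 5.3 MHz, appears at 4.8 MHz.
29.8 MHz mod fs = 8.6 MHz.
8.6 MHz > fs/2 = 5.3 MHz, folds to fs − 8.6 MHz = 2 MHz.
22.3 MHz mod fs = 1.1 MHz.
1.1 MHz ≤ fs/2 = 5.3 MHz, appears at 1.1 MHz.
Distinct values: {0.1 MHz, 1.1 MHz, 2 MHz, 4.8 MHz}.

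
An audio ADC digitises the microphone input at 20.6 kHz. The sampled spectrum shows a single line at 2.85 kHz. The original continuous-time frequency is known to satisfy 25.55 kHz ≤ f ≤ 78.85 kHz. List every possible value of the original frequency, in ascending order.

38.35 kHz, 44.05 kHz, 58.95 kHz, 64.65 kHz

Frequencies that alias to 2.85 kHz are k·fs ± 2.85 kHz for integer k ≥ 0.
k=0: 2.85 kHz.
k=1: 17.75 kHz, 23.45 kHz.
k=2: 38.35 kHz, 44.05 kHz.
k=3: 58.95 kHz, 64.65 kHz.
k=4: 79.55 kHz, 85.25 kHz.
Within [25.55 kHz, 78.85 kHz]: 38.35 kHz, 44.05 kHz, 58.95 kHz, 64.65 kHz.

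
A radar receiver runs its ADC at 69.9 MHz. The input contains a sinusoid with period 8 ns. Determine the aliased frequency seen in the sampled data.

T = 8 ns → f = 1/T = 125 MHz.
125 MHz mod fs = 55.1 MHz.
55.1 MHz > fs/2 = 34.95 MHz, folds to fs − 55.1 MHz = 14.8 MHz.

14.8 MHz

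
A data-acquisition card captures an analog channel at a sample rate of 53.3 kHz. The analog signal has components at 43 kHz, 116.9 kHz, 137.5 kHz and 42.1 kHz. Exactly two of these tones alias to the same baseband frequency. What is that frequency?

fs/2 = 26.65 kHz.
43 kHz > fs/2 = 26.65 kHz, folds to fs − 43 kHz = 10.3 kHz.
116.9 kHz mod fs = 10.3 kHz.
10.3 kHz ≤ fs/2 = 26.65 kHz, appears at 10.3 kHz.
137.5 kHz mod fs = 30.9 kHz.
30.9 kHz > fs/2 = 26.65 kHz, folds to fs − 30.9 kHz = 22.4 kHz.
42.1 kHz > fs/2 = 26.65 kHz, folds to fs − 42.1 kHz = 11.2 kHz.
43 kHz and 116.9 kHz both map to 10.3 kHz.

10.3 kHz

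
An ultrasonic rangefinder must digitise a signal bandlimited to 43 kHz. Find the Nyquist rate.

86 kHz

Nyquist rate = 2 × 43 kHz = 86 kHz.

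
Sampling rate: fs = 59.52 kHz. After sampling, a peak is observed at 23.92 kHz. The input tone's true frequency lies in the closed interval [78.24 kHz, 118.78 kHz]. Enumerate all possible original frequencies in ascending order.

83.44 kHz, 95.12 kHz

Frequencies that alias to 23.92 kHz are k·fs ± 23.92 kHz for integer k ≥ 0.
k=0: 23.92 kHz.
k=1: 35.6 kHz, 83.44 kHz.
k=2: 95.12 kHz, 142.96 kHz.
k=3: 154.64 kHz, 202.48 kHz.
Within [78.24 kHz, 118.78 kHz]: 83.44 kHz, 95.12 kHz.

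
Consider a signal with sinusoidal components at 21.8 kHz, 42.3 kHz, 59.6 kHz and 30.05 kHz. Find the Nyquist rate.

Highest-frequency component: 59.6 kHz.
Nyquist rate = 2 × 59.6 kHz = 119.2 kHz.

119.2 kHz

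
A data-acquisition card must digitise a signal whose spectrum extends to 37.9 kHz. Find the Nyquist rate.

Nyquist rate = 2 × 37.9 kHz = 75.8 kHz.

75.8 kHz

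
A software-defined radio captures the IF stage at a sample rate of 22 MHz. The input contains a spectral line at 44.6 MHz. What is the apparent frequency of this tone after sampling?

44.6 MHz mod fs = 0.6 MHz.
0.6 MHz ≤ fs/2 = 11 MHz, appears at 0.6 MHz.

0.6 MHz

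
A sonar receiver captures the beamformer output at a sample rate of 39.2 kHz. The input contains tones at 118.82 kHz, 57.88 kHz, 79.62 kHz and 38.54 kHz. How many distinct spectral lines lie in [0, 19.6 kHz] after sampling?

3

fs/2 = 19.6 kHz.
118.82 kHz mod fs = 1.22 kHz.
1.22 kHz ≤ fs/2 = 19.6 kHz, appears at 1.22 kHz.
57.88 kHz mod fs = 18.68 kHz.
18.68 kHz ≤ fs/2 = 19.6 kHz, appears at 18.68 kHz.
79.62 kHz mod fs = 1.22 kHz.
1.22 kHz ≤ fs/2 = 19.6 kHz, appears at 1.22 kHz.
38.54 kHz > fs/2 = 19.6 kHz, folds to fs − 38.54 kHz = 0.66 kHz.
Distinct values: {0.66 kHz, 1.22 kHz, 18.68 kHz} → 3.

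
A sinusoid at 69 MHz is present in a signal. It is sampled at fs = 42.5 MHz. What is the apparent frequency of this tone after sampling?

16 MHz

69 MHz mod fs = 26.5 MHz.
26.5 MHz > fs/2 = 21.25 MHz, folds to fs − 26.5 MHz = 16 MHz.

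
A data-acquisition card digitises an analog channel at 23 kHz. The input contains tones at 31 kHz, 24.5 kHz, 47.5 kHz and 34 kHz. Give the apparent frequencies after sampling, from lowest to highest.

1.5 kHz, 8 kHz, 11 kHz

fs/2 = 11.5 kHz.
31 kHz mod fs = 8 kHz.
8 kHz ≤ fs/2 = 11.5 kHz, appears at 8 kHz.
24.5 kHz mod fs = 1.5 kHz.
1.5 kHz ≤ fs/2 = 11.5 kHz, appears at 1.5 kHz.
47.5 kHz mod fs = 1.5 kHz.
1.5 kHz ≤ fs/2 = 11.5 kHz, appears at 1.5 kHz.
34 kHz mod fs = 11 kHz.
11 kHz ≤ fs/2 = 11.5 kHz, appears at 11 kHz.
Distinct values: {1.5 kHz, 8 kHz, 11 kHz}.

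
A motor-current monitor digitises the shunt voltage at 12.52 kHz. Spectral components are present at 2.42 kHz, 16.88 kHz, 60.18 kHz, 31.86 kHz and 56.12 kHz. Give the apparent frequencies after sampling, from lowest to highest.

2.42 kHz, 4.36 kHz, 5.7 kHz, 6.04 kHz

fs/2 = 6.26 kHz.
2.42 kHz ≤ fs/2 = 6.26 kHz, passes unchanged.
16.88 kHz mod fs = 4.36 kHz.
4.36 kHz ≤ fs/2 = 6.26 kHz, appears at 4.36 kHz.
60.18 kHz mod fs = 10.1 kHz.
10.1 kHz > fs/2 = 6.26 kHz, folds to fs − 10.1 kHz = 2.42 kHz.
31.86 kHz mod fs = 6.82 kHz.
6.82 kHz > fs/2 = 6.26 kHz, folds to fs − 6.82 kHz = 5.7 kHz.
56.12 kHz mod fs = 6.04 kHz.
6.04 kHz ≤ fs/2 = 6.26 kHz, appears at 6.04 kHz.
Distinct values: {2.42 kHz, 4.36 kHz, 5.7 kHz, 6.04 kHz}.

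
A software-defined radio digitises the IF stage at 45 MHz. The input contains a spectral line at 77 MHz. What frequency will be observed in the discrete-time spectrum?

77 MHz mod fs = 32 MHz.
32 MHz > fs/2 = 22.5 MHz, folds to fs − 32 MHz = 13 MHz.

13 MHz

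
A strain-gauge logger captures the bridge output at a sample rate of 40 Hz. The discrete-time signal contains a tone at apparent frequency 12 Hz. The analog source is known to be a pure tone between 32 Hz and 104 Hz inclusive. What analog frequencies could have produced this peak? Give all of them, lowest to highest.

52 Hz, 68 Hz, 92 Hz

Frequencies that alias to 12 Hz are k·fs ± 12 Hz for integer k ≥ 0.
k=0: 12 Hz.
k=1: 28 Hz, 52 Hz.
k=2: 68 Hz, 92 Hz.
k=3: 108 Hz, 132 Hz.
Within [32 Hz, 104 Hz]: 52 Hz, 68 Hz, 92 Hz.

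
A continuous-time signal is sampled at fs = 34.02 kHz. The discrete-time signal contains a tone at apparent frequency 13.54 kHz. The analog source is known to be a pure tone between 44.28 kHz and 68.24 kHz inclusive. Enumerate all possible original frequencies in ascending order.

Frequencies that alias to 13.54 kHz are k·fs ± 13.54 kHz for integer k ≥ 0.
k=0: 13.54 kHz.
k=1: 20.48 kHz, 47.56 kHz.
k=2: 54.5 kHz, 81.58 kHz.
k=3: 88.52 kHz, 115.6 kHz.
Within [44.28 kHz, 68.24 kHz]: 47.56 kHz, 54.5 kHz.

47.56 kHz, 54.5 kHz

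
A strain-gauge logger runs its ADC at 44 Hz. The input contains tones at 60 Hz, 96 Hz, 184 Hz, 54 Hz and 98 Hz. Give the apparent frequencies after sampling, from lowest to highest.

8 Hz, 10 Hz, 16 Hz

fs/2 = 22 Hz.
60 Hz mod fs = 16 Hz.
16 Hz ≤ fs/2 = 22 Hz, appears at 16 Hz.
96 Hz mod fs = 8 Hz.
8 Hz ≤ fs/2 = 22 Hz, appears at 8 Hz.
184 Hz mod fs = 8 Hz.
8 Hz ≤ fs/2 = 22 Hz, appears at 8 Hz.
54 Hz mod fs = 10 Hz.
10 Hz ≤ fs/2 = 22 Hz, appears at 10 Hz.
98 Hz mod fs = 10 Hz.
10 Hz ≤ fs/2 = 22 Hz, appears at 10 Hz.
Distinct values: {8 Hz, 10 Hz, 16 Hz}.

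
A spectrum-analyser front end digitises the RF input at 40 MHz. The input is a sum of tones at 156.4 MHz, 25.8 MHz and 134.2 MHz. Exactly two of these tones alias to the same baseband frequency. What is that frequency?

fs/2 = 20 MHz.
156.4 MHz mod fs = 36.4 MHz.
36.4 MHz > fs/2 = 20 MHz, folds to fs − 36.4 MHz = 3.6 MHz.
25.8 MHz > fs/2 = 20 MHz, folds to fs − 25.8 MHz = 14.2 MHz.
134.2 MHz mod fs = 14.2 MHz.
14.2 MHz ≤ fs/2 = 20 MHz, appears at 14.2 MHz.
25.8 MHz and 134.2 MHz both map to 14.2 MHz.

14.2 MHz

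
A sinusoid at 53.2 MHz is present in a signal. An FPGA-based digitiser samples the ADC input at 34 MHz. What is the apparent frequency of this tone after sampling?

14.8 MHz

53.2 MHz mod fs = 19.2 MHz.
19.2 MHz > fs/2 = 17 MHz, folds to fs − 19.2 MHz = 14.8 MHz.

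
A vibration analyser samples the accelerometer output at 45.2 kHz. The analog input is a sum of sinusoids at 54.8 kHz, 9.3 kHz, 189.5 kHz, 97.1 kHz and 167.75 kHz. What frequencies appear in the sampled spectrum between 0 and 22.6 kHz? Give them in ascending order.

6.7 kHz, 8.7 kHz, 9.3 kHz, 9.6 kHz, 13.05 kHz

fs/2 = 22.6 kHz.
54.8 kHz mod fs = 9.6 kHz.
9.6 kHz ≤ fs/2 = 22.6 kHz, appears at 9.6 kHz.
9.3 kHz ≤ fs/2 = 22.6 kHz, passes unchanged.
189.5 kHz mod fs = 8.7 kHz.
8.7 kHz ≤ fs/2 = 22.6 kHz, appears at 8.7 kHz.
97.1 kHz mod fs = 6.7 kHz.
6.7 kHz ≤ fs/2 = 22.6 kHz, appears at 6.7 kHz.
167.75 kHz mod fs = 32.15 kHz.
32.15 kHz > fs/2 = 22.6 kHz, folds to fs − 32.15 kHz = 13.05 kHz.
Distinct values: {6.7 kHz, 8.7 kHz, 9.3 kHz, 9.6 kHz, 13.05 kHz}.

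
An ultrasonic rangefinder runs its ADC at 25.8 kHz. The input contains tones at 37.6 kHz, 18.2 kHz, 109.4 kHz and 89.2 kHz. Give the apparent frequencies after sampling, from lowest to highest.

6.2 kHz, 7.6 kHz, 11.8 kHz

fs/2 = 12.9 kHz.
37.6 kHz mod fs = 11.8 kHz.
11.8 kHz ≤ fs/2 = 12.9 kHz, appears at 11.8 kHz.
18.2 kHz > fs/2 = 12.9 kHz, folds to fs − 18.2 kHz = 7.6 kHz.
109.4 kHz mod fs = 6.2 kHz.
6.2 kHz ≤ fs/2 = 12.9 kHz, appears at 6.2 kHz.
89.2 kHz mod fs = 11.8 kHz.
11.8 kHz ≤ fs/2 = 12.9 kHz, appears at 11.8 kHz.
Distinct values: {6.2 kHz, 7.6 kHz, 11.8 kHz}.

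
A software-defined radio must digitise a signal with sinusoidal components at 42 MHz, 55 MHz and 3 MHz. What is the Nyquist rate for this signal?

Highest-frequency component: 55 MHz.
Nyquist rate = 2 × 55 MHz = 110 MHz.

110 MHz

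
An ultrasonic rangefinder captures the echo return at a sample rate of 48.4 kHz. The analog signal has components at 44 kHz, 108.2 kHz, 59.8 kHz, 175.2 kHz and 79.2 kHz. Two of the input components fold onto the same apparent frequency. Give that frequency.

fs/2 = 24.2 kHz.
44 kHz > fs/2 = 24.2 kHz, folds to fs − 44 kHz = 4.4 kHz.
108.2 kHz mod fs = 11.4 kHz.
11.4 kHz ≤ fs/2 = 24.2 kHz, appears at 11.4 kHz.
59.8 kHz mod fs = 11.4 kHz.
11.4 kHz ≤ fs/2 = 24.2 kHz, appears at 11.4 kHz.
175.2 kHz mod fs = 30 kHz.
30 kHz > fs/2 = 24.2 kHz, folds to fs − 30 kHz = 18.4 kHz.
79.2 kHz mod fs = 30.8 kHz.
30.8 kHz > fs/2 = 24.2 kHz, folds to fs − 30.8 kHz = 17.6 kHz.
59.8 kHz and 108.2 kHz both map to 11.4 kHz.

11.4 kHz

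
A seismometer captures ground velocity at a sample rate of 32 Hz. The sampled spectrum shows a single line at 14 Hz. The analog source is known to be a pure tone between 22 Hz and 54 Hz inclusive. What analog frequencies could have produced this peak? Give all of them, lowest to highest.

Frequencies that alias to 14 Hz are k·fs ± 14 Hz for integer k ≥ 0.
k=0: 14 Hz.
k=1: 18 Hz, 46 Hz.
k=2: 50 Hz, 78 Hz.
k=3: 82 Hz, 110 Hz.
Within [22 Hz, 54 Hz]: 46 Hz, 50 Hz.

46 Hz, 50 Hz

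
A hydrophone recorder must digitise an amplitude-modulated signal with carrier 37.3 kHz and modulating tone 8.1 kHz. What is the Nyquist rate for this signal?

90.8 kHz

AM sidebands sit at fc ± fm = 29.2 kHz and 45.4 kHz.
Highest-frequency component: 45.4 kHz.
Nyquist rate = 2 × 45.4 kHz = 90.8 kHz.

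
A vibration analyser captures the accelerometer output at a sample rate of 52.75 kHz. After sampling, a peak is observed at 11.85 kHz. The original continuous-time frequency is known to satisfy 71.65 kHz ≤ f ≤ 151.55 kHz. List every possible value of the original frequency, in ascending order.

Frequencies that alias to 11.85 kHz are k·fs ± 11.85 kHz for integer k ≥ 0.
k=0: 11.85 kHz.
k=1: 40.9 kHz, 64.6 kHz.
k=2: 93.65 kHz, 117.35 kHz.
k=3: 146.4 kHz, 170.1 kHz.
k=4: 199.15 kHz, 222.85 kHz.
Within [71.65 kHz, 151.55 kHz]: 93.65 kHz, 117.35 kHz, 146.4 kHz.

93.65 kHz, 117.35 kHz, 146.4 kHz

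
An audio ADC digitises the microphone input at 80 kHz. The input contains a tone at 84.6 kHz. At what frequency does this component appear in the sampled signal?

4.6 kHz

84.6 kHz mod fs = 4.6 kHz.
4.6 kHz ≤ fs/2 = 40 kHz, appears at 4.6 kHz.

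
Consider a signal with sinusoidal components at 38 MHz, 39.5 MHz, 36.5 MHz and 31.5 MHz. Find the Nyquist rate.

Highest-frequency component: 39.5 MHz.
Nyquist rate = 2 × 39.5 MHz = 79 MHz.

79 MHz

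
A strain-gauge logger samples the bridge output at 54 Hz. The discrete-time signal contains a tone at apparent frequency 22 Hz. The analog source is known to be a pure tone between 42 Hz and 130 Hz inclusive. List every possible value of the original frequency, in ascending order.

76 Hz, 86 Hz, 130 Hz

Frequencies that alias to 22 Hz are k·fs ± 22 Hz for integer k ≥ 0.
k=0: 22 Hz.
k=1: 32 Hz, 76 Hz.
k=2: 86 Hz, 130 Hz.
k=3: 140 Hz, 184 Hz.
Within [42 Hz, 130 Hz]: 76 Hz, 86 Hz, 130 Hz.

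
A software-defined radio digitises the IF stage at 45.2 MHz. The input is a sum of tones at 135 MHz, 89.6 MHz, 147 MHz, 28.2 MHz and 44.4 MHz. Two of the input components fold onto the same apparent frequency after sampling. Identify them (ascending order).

fs/2 = 22.6 MHz.
135 MHz mod fs = 44.6 MHz.
44.6 MHz > fs/2 = 22.6 MHz, folds to fs − 44.6 MHz = 0.6 MHz.
89.6 MHz mod fs = 44.4 MHz.
44.4 MHz > fs/2 = 22.6 MHz, folds to fs − 44.4 MHz = 0.8 MHz.
147 MHz mod fs = 11.4 MHz.
11.4 MHz ≤ fs/2 = 22.6 MHz, appears at 11.4 MHz.
28.2 MHz > fs/2 = 22.6 MHz, folds to fs − 28.2 MHz = 17 MHz.
44.4 MHz > fs/2 = 22.6 MHz, folds to fs − 44.4 MHz = 0.8 MHz.
44.4 MHz and 89.6 MHz both map to 0.8 MHz.

44.4 MHz, 89.6 MHz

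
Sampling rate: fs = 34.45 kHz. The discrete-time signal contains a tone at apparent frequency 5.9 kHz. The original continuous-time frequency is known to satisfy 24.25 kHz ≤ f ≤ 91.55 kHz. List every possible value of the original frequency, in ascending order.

Frequencies that alias to 5.9 kHz are k·fs ± 5.9 kHz for integer k ≥ 0.
k=0: 5.9 kHz.
k=1: 28.55 kHz, 40.35 kHz.
k=2: 63 kHz, 74.8 kHz.
k=3: 97.45 kHz, 109.25 kHz.
Within [24.25 kHz, 91.55 kHz]: 28.55 kHz, 40.35 kHz, 63 kHz, 74.8 kHz.

28.55 kHz, 40.35 kHz, 63 kHz, 74.8 kHz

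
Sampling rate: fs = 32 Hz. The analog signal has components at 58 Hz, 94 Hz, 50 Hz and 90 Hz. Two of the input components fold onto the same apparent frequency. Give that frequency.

fs/2 = 16 Hz.
58 Hz mod fs = 26 Hz.
26 Hz > fs/2 = 16 Hz, folds to fs − 26 Hz = 6 Hz.
94 Hz mod fs = 30 Hz.
30 Hz > fs/2 = 16 Hz, folds to fs − 30 Hz = 2 Hz.
50 Hz mod fs = 18 Hz.
18 Hz > fs/2 = 16 Hz, folds to fs − 18 Hz = 14 Hz.
90 Hz mod fs = 26 Hz.
26 Hz > fs/2 = 16 Hz, folds to fs − 26 Hz = 6 Hz.
58 Hz and 90 Hz both map to 6 Hz.

6 Hz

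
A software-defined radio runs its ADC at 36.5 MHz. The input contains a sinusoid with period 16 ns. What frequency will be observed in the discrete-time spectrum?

10.5 MHz

T = 16 ns → f = 1/T = 62.5 MHz.
62.5 MHz mod fs = 26 MHz.
26 MHz > fs/2 = 18.25 MHz, folds to fs − 26 MHz = 10.5 MHz.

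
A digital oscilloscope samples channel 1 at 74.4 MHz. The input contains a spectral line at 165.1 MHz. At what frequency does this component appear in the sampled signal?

165.1 MHz mod fs = 16.3 MHz.
16.3 MHz ≤ fs/2 = 37.2 MHz, appears at 16.3 MHz.

16.3 MHz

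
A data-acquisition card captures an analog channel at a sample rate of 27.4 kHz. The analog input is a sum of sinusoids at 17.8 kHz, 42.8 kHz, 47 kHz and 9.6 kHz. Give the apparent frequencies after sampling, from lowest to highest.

fs/2 = 13.7 kHz.
17.8 kHz > fs/2 = 13.7 kHz, folds to fs − 17.8 kHz = 9.6 kHz.
42.8 kHz mod fs = 15.4 kHz.
15.4 kHz > fs/2 = 13.7 kHz, folds to fs − 15.4 kHz = 12 kHz.
47 kHz mod fs = 19.6 kHz.
19.6 kHz > fs/2 = 13.7 kHz, folds to fs − 19.6 kHz = 7.8 kHz.
9.6 kHz ≤ fs/2 = 13.7 kHz, passes unchanged.
Distinct values: {7.8 kHz, 9.6 kHz, 12 kHz}.

7.8 kHz, 9.6 kHz, 12 kHz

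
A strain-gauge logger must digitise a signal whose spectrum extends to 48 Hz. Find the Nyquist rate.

Nyquist rate = 2 × 48 Hz = 96 Hz.

96 Hz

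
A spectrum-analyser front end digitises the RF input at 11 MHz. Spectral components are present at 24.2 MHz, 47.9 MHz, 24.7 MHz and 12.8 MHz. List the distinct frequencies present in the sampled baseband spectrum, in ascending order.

1.8 MHz, 2.2 MHz, 2.7 MHz, 3.9 MHz

fs/2 = 5.5 MHz.
24.2 MHz mod fs = 2.2 MHz.
2.2 MHz ≤ fs/2 = 5.5 MHz, appears at 2.2 MHz.
47.9 MHz mod fs = 3.9 MHz.
3.9 MHz ≤ fs/2 = 5.5 MHz, appears at 3.9 MHz.
24.7 MHz mod fs = 2.7 MHz.
2.7 MHz ≤ fs/2 = 5.5 MHz, appears at 2.7 MHz.
12.8 MHz mod fs = 1.8 MHz.
1.8 MHz ≤ fs/2 = 5.5 MHz, appears at 1.8 MHz.
Distinct values: {1.8 MHz, 2.2 MHz, 2.7 MHz, 3.9 MHz}.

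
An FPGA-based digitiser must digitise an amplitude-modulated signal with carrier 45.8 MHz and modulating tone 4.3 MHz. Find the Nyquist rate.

AM sidebands sit at fc ± fm = 41.5 MHz and 50.1 MHz.
Highest-frequency component: 50.1 MHz.
Nyquist rate = 2 × 50.1 MHz = 100.2 MHz.

100.2 MHz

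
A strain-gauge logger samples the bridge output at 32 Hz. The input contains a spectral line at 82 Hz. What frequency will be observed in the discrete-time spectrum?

82 Hz mod fs = 18 Hz.
18 Hz > fs/2 = 16 Hz, folds to fs − 18 Hz = 14 Hz.

14 Hz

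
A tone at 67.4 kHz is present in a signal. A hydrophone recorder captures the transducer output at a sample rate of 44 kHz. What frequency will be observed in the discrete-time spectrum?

67.4 kHz mod fs = 23.4 kHz.
23.4 kHz > fs/2 = 22 kHz, folds to fs − 23.4 kHz = 20.6 kHz.

20.6 kHz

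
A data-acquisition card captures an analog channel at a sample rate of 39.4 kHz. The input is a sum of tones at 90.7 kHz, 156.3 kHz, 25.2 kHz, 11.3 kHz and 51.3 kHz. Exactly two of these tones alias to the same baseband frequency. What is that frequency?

fs/2 = 19.7 kHz.
90.7 kHz mod fs = 11.9 kHz.
11.9 kHz ≤ fs/2 = 19.7 kHz, appears at 11.9 kHz.
156.3 kHz mod fs = 38.1 kHz.
38.1 kHz > fs/2 = 19.7 kHz, folds to fs − 38.1 kHz = 1.3 kHz.
25.2 kHz > fs/2 = 19.7 kHz, folds to fs − 25.2 kHz = 14.2 kHz.
11.3 kHz ≤ fs/2 = 19.7 kHz, passes unchanged.
51.3 kHz mod fs = 11.9 kHz.
11.9 kHz ≤ fs/2 = 19.7 kHz, appears at 11.9 kHz.
51.3 kHz and 90.7 kHz both map to 11.9 kHz.

11.9 kHz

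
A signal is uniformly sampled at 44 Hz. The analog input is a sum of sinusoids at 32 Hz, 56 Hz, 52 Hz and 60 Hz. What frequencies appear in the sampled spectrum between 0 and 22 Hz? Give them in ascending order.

8 Hz, 12 Hz, 16 Hz

fs/2 = 22 Hz.
32 Hz > fs/2 = 22 Hz, folds to fs − 32 Hz = 12 Hz.
56 Hz mod fs = 12 Hz.
12 Hz ≤ fs/2 = 22 Hz, appears at 12 Hz.
52 Hz mod fs = 8 Hz.
8 Hz ≤ fs/2 = 22 Hz, appears at 8 Hz.
60 Hz mod fs = 16 Hz.
16 Hz ≤ fs/2 = 22 Hz, appears at 16 Hz.
Distinct values: {8 Hz, 12 Hz, 16 Hz}.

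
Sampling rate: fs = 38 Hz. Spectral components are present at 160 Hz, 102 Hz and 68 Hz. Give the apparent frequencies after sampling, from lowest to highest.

8 Hz, 12 Hz

fs/2 = 19 Hz.
160 Hz mod fs = 8 Hz.
8 Hz ≤ fs/2 = 19 Hz, appears at 8 Hz.
102 Hz mod fs = 26 Hz.
26 Hz > fs/2 = 19 Hz, folds to fs − 26 Hz = 12 Hz.
68 Hz mod fs = 30 Hz.
30 Hz > fs/2 = 19 Hz, folds to fs − 30 Hz = 8 Hz.
Distinct values: {8 Hz, 12 Hz}.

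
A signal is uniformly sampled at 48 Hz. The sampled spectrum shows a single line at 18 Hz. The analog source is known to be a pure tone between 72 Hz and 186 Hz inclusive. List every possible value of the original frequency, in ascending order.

78 Hz, 114 Hz, 126 Hz, 162 Hz, 174 Hz

Frequencies that alias to 18 Hz are k·fs ± 18 Hz for integer k ≥ 0.
k=0: 18 Hz.
k=1: 30 Hz, 66 Hz.
k=2: 78 Hz, 114 Hz.
k=3: 126 Hz, 162 Hz.
k=4: 174 Hz, 210 Hz.
k=5: 222 Hz, 258 Hz.
Within [72 Hz, 186 Hz]: 78 Hz, 114 Hz, 126 Hz, 162 Hz, 174 Hz.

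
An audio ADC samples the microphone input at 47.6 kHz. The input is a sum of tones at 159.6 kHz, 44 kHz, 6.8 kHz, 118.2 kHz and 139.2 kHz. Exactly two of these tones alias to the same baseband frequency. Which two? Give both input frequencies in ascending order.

fs/2 = 23.8 kHz.
159.6 kHz mod fs = 16.8 kHz.
16.8 kHz ≤ fs/2 = 23.8 kHz, appears at 16.8 kHz.
44 kHz > fs/2 = 23.8 kHz, folds to fs − 44 kHz = 3.6 kHz.
6.8 kHz ≤ fs/2 = 23.8 kHz, passes unchanged.
118.2 kHz mod fs = 23 kHz.
23 kHz ≤ fs/2 = 23.8 kHz, appears at 23 kHz.
139.2 kHz mod fs = 44 kHz.
44 kHz > fs/2 = 23.8 kHz, folds to fs − 44 kHz = 3.6 kHz.
44 kHz and 139.2 kHz both map to 3.6 kHz.

44 kHz, 139.2 kHz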